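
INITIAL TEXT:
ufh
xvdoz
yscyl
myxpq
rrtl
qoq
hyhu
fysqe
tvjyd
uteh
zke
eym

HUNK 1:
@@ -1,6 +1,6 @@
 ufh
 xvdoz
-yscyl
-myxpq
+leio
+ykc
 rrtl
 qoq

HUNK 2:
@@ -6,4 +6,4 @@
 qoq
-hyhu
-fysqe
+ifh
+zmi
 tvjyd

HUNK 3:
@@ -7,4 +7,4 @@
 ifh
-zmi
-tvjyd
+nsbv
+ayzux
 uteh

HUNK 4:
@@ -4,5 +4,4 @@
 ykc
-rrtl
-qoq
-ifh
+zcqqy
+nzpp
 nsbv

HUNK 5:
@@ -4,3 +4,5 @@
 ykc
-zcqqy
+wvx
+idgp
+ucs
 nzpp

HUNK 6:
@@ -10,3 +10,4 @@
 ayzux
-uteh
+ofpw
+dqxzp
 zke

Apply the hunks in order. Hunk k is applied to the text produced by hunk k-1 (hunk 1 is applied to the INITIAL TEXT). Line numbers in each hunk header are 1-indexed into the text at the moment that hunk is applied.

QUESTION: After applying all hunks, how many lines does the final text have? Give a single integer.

Hunk 1: at line 1 remove [yscyl,myxpq] add [leio,ykc] -> 12 lines: ufh xvdoz leio ykc rrtl qoq hyhu fysqe tvjyd uteh zke eym
Hunk 2: at line 6 remove [hyhu,fysqe] add [ifh,zmi] -> 12 lines: ufh xvdoz leio ykc rrtl qoq ifh zmi tvjyd uteh zke eym
Hunk 3: at line 7 remove [zmi,tvjyd] add [nsbv,ayzux] -> 12 lines: ufh xvdoz leio ykc rrtl qoq ifh nsbv ayzux uteh zke eym
Hunk 4: at line 4 remove [rrtl,qoq,ifh] add [zcqqy,nzpp] -> 11 lines: ufh xvdoz leio ykc zcqqy nzpp nsbv ayzux uteh zke eym
Hunk 5: at line 4 remove [zcqqy] add [wvx,idgp,ucs] -> 13 lines: ufh xvdoz leio ykc wvx idgp ucs nzpp nsbv ayzux uteh zke eym
Hunk 6: at line 10 remove [uteh] add [ofpw,dqxzp] -> 14 lines: ufh xvdoz leio ykc wvx idgp ucs nzpp nsbv ayzux ofpw dqxzp zke eym
Final line count: 14

Answer: 14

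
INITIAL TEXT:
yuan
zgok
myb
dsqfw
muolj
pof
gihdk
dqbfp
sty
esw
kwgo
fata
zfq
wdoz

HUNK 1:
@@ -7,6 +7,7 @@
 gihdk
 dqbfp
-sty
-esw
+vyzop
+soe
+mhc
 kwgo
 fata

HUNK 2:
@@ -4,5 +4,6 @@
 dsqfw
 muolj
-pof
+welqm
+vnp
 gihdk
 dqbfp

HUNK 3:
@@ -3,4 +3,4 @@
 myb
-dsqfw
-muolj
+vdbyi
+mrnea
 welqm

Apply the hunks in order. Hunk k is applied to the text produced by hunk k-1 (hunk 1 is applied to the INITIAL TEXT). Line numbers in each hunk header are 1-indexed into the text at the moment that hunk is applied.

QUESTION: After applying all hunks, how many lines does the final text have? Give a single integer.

Hunk 1: at line 7 remove [sty,esw] add [vyzop,soe,mhc] -> 15 lines: yuan zgok myb dsqfw muolj pof gihdk dqbfp vyzop soe mhc kwgo fata zfq wdoz
Hunk 2: at line 4 remove [pof] add [welqm,vnp] -> 16 lines: yuan zgok myb dsqfw muolj welqm vnp gihdk dqbfp vyzop soe mhc kwgo fata zfq wdoz
Hunk 3: at line 3 remove [dsqfw,muolj] add [vdbyi,mrnea] -> 16 lines: yuan zgok myb vdbyi mrnea welqm vnp gihdk dqbfp vyzop soe mhc kwgo fata zfq wdoz
Final line count: 16

Answer: 16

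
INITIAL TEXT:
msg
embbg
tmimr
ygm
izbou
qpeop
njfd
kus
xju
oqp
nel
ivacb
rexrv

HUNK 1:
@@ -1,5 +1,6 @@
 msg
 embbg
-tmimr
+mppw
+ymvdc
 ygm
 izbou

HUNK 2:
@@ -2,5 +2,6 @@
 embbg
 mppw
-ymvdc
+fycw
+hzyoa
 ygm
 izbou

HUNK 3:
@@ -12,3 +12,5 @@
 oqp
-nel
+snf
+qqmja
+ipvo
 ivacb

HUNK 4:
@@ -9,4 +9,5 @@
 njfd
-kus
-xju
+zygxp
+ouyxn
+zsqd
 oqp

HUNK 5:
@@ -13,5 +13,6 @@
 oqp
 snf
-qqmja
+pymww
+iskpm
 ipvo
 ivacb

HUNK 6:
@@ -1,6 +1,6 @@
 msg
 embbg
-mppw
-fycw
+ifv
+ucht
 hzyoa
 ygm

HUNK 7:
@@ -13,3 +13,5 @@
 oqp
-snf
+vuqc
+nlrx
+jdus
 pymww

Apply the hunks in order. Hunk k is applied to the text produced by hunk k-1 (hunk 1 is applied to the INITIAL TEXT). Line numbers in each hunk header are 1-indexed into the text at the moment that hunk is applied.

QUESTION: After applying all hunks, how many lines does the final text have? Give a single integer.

Hunk 1: at line 1 remove [tmimr] add [mppw,ymvdc] -> 14 lines: msg embbg mppw ymvdc ygm izbou qpeop njfd kus xju oqp nel ivacb rexrv
Hunk 2: at line 2 remove [ymvdc] add [fycw,hzyoa] -> 15 lines: msg embbg mppw fycw hzyoa ygm izbou qpeop njfd kus xju oqp nel ivacb rexrv
Hunk 3: at line 12 remove [nel] add [snf,qqmja,ipvo] -> 17 lines: msg embbg mppw fycw hzyoa ygm izbou qpeop njfd kus xju oqp snf qqmja ipvo ivacb rexrv
Hunk 4: at line 9 remove [kus,xju] add [zygxp,ouyxn,zsqd] -> 18 lines: msg embbg mppw fycw hzyoa ygm izbou qpeop njfd zygxp ouyxn zsqd oqp snf qqmja ipvo ivacb rexrv
Hunk 5: at line 13 remove [qqmja] add [pymww,iskpm] -> 19 lines: msg embbg mppw fycw hzyoa ygm izbou qpeop njfd zygxp ouyxn zsqd oqp snf pymww iskpm ipvo ivacb rexrv
Hunk 6: at line 1 remove [mppw,fycw] add [ifv,ucht] -> 19 lines: msg embbg ifv ucht hzyoa ygm izbou qpeop njfd zygxp ouyxn zsqd oqp snf pymww iskpm ipvo ivacb rexrv
Hunk 7: at line 13 remove [snf] add [vuqc,nlrx,jdus] -> 21 lines: msg embbg ifv ucht hzyoa ygm izbou qpeop njfd zygxp ouyxn zsqd oqp vuqc nlrx jdus pymww iskpm ipvo ivacb rexrv
Final line count: 21

Answer: 21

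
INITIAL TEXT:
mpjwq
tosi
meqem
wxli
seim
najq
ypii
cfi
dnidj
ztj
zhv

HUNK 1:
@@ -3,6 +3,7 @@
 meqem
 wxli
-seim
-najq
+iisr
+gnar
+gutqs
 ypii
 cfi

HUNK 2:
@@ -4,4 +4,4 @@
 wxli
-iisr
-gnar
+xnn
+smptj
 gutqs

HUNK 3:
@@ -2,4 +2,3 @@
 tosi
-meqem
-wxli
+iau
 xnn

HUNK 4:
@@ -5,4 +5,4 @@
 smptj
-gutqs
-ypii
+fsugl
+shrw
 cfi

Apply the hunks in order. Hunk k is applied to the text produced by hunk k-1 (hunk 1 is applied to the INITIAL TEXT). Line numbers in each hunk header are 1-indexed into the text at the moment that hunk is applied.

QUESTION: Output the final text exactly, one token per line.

Hunk 1: at line 3 remove [seim,najq] add [iisr,gnar,gutqs] -> 12 lines: mpjwq tosi meqem wxli iisr gnar gutqs ypii cfi dnidj ztj zhv
Hunk 2: at line 4 remove [iisr,gnar] add [xnn,smptj] -> 12 lines: mpjwq tosi meqem wxli xnn smptj gutqs ypii cfi dnidj ztj zhv
Hunk 3: at line 2 remove [meqem,wxli] add [iau] -> 11 lines: mpjwq tosi iau xnn smptj gutqs ypii cfi dnidj ztj zhv
Hunk 4: at line 5 remove [gutqs,ypii] add [fsugl,shrw] -> 11 lines: mpjwq tosi iau xnn smptj fsugl shrw cfi dnidj ztj zhv

Answer: mpjwq
tosi
iau
xnn
smptj
fsugl
shrw
cfi
dnidj
ztj
zhv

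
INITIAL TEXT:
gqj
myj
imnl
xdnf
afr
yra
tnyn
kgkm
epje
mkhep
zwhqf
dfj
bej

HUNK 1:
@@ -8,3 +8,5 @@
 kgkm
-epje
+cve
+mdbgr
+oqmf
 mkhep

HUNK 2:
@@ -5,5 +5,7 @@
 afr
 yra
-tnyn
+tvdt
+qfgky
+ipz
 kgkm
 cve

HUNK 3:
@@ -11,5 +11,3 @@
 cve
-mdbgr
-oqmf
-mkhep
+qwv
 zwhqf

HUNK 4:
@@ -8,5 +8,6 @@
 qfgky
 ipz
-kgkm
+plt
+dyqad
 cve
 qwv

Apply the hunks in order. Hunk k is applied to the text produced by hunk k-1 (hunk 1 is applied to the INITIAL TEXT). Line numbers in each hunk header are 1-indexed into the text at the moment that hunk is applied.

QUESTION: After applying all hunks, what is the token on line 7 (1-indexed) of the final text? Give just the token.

Hunk 1: at line 8 remove [epje] add [cve,mdbgr,oqmf] -> 15 lines: gqj myj imnl xdnf afr yra tnyn kgkm cve mdbgr oqmf mkhep zwhqf dfj bej
Hunk 2: at line 5 remove [tnyn] add [tvdt,qfgky,ipz] -> 17 lines: gqj myj imnl xdnf afr yra tvdt qfgky ipz kgkm cve mdbgr oqmf mkhep zwhqf dfj bej
Hunk 3: at line 11 remove [mdbgr,oqmf,mkhep] add [qwv] -> 15 lines: gqj myj imnl xdnf afr yra tvdt qfgky ipz kgkm cve qwv zwhqf dfj bej
Hunk 4: at line 8 remove [kgkm] add [plt,dyqad] -> 16 lines: gqj myj imnl xdnf afr yra tvdt qfgky ipz plt dyqad cve qwv zwhqf dfj bej
Final line 7: tvdt

Answer: tvdt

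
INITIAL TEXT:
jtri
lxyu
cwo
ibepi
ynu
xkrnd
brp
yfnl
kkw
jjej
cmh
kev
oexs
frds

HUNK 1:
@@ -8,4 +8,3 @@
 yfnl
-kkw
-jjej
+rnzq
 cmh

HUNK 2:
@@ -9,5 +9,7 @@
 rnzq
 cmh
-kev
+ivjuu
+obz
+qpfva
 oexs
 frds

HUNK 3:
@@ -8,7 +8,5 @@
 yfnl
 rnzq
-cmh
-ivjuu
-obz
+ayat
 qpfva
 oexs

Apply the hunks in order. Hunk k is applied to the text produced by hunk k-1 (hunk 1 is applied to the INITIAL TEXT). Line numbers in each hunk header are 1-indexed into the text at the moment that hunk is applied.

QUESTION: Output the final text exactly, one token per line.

Answer: jtri
lxyu
cwo
ibepi
ynu
xkrnd
brp
yfnl
rnzq
ayat
qpfva
oexs
frds

Derivation:
Hunk 1: at line 8 remove [kkw,jjej] add [rnzq] -> 13 lines: jtri lxyu cwo ibepi ynu xkrnd brp yfnl rnzq cmh kev oexs frds
Hunk 2: at line 9 remove [kev] add [ivjuu,obz,qpfva] -> 15 lines: jtri lxyu cwo ibepi ynu xkrnd brp yfnl rnzq cmh ivjuu obz qpfva oexs frds
Hunk 3: at line 8 remove [cmh,ivjuu,obz] add [ayat] -> 13 lines: jtri lxyu cwo ibepi ynu xkrnd brp yfnl rnzq ayat qpfva oexs frds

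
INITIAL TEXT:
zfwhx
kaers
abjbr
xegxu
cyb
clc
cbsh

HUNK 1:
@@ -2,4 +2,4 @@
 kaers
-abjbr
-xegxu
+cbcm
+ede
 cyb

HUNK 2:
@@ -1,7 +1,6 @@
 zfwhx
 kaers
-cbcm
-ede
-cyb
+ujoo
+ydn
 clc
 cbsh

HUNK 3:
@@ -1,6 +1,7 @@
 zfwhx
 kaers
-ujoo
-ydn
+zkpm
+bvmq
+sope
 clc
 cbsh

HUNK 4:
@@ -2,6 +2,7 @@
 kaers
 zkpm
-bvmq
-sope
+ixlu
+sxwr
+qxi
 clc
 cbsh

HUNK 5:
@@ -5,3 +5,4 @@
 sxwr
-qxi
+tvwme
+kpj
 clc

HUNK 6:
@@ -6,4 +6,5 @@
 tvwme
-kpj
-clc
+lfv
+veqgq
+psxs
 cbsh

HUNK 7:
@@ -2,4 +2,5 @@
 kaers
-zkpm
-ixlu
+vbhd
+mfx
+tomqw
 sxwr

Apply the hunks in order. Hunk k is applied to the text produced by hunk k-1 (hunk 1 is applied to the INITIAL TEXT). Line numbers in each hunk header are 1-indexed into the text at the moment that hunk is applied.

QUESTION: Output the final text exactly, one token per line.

Hunk 1: at line 2 remove [abjbr,xegxu] add [cbcm,ede] -> 7 lines: zfwhx kaers cbcm ede cyb clc cbsh
Hunk 2: at line 1 remove [cbcm,ede,cyb] add [ujoo,ydn] -> 6 lines: zfwhx kaers ujoo ydn clc cbsh
Hunk 3: at line 1 remove [ujoo,ydn] add [zkpm,bvmq,sope] -> 7 lines: zfwhx kaers zkpm bvmq sope clc cbsh
Hunk 4: at line 2 remove [bvmq,sope] add [ixlu,sxwr,qxi] -> 8 lines: zfwhx kaers zkpm ixlu sxwr qxi clc cbsh
Hunk 5: at line 5 remove [qxi] add [tvwme,kpj] -> 9 lines: zfwhx kaers zkpm ixlu sxwr tvwme kpj clc cbsh
Hunk 6: at line 6 remove [kpj,clc] add [lfv,veqgq,psxs] -> 10 lines: zfwhx kaers zkpm ixlu sxwr tvwme lfv veqgq psxs cbsh
Hunk 7: at line 2 remove [zkpm,ixlu] add [vbhd,mfx,tomqw] -> 11 lines: zfwhx kaers vbhd mfx tomqw sxwr tvwme lfv veqgq psxs cbsh

Answer: zfwhx
kaers
vbhd
mfx
tomqw
sxwr
tvwme
lfv
veqgq
psxs
cbsh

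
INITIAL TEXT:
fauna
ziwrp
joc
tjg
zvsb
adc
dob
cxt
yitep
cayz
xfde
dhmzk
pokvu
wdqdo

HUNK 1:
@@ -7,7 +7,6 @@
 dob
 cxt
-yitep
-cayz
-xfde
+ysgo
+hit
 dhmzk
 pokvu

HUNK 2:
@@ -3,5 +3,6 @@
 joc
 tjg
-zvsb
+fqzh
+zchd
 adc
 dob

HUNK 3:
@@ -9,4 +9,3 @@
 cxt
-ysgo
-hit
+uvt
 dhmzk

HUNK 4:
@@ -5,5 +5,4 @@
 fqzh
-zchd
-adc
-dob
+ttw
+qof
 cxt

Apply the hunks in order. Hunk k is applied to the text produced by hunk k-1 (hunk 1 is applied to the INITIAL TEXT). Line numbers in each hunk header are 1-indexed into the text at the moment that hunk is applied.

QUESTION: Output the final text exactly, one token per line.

Hunk 1: at line 7 remove [yitep,cayz,xfde] add [ysgo,hit] -> 13 lines: fauna ziwrp joc tjg zvsb adc dob cxt ysgo hit dhmzk pokvu wdqdo
Hunk 2: at line 3 remove [zvsb] add [fqzh,zchd] -> 14 lines: fauna ziwrp joc tjg fqzh zchd adc dob cxt ysgo hit dhmzk pokvu wdqdo
Hunk 3: at line 9 remove [ysgo,hit] add [uvt] -> 13 lines: fauna ziwrp joc tjg fqzh zchd adc dob cxt uvt dhmzk pokvu wdqdo
Hunk 4: at line 5 remove [zchd,adc,dob] add [ttw,qof] -> 12 lines: fauna ziwrp joc tjg fqzh ttw qof cxt uvt dhmzk pokvu wdqdo

Answer: fauna
ziwrp
joc
tjg
fqzh
ttw
qof
cxt
uvt
dhmzk
pokvu
wdqdo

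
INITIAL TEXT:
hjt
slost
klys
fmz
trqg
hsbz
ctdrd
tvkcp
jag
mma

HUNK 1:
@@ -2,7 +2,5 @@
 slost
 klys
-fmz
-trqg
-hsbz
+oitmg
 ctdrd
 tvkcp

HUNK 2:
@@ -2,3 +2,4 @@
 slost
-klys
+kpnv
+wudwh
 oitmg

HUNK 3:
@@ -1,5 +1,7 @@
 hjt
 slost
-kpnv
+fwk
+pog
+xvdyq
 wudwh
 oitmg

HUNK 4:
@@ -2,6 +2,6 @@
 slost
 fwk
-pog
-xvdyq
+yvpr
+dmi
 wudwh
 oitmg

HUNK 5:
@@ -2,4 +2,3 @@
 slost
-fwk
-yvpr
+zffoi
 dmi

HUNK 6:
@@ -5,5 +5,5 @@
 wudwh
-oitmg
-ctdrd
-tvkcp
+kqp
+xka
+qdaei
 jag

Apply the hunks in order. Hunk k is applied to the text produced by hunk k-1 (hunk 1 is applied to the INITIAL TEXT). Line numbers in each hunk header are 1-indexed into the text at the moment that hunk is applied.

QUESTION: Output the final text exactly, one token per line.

Hunk 1: at line 2 remove [fmz,trqg,hsbz] add [oitmg] -> 8 lines: hjt slost klys oitmg ctdrd tvkcp jag mma
Hunk 2: at line 2 remove [klys] add [kpnv,wudwh] -> 9 lines: hjt slost kpnv wudwh oitmg ctdrd tvkcp jag mma
Hunk 3: at line 1 remove [kpnv] add [fwk,pog,xvdyq] -> 11 lines: hjt slost fwk pog xvdyq wudwh oitmg ctdrd tvkcp jag mma
Hunk 4: at line 2 remove [pog,xvdyq] add [yvpr,dmi] -> 11 lines: hjt slost fwk yvpr dmi wudwh oitmg ctdrd tvkcp jag mma
Hunk 5: at line 2 remove [fwk,yvpr] add [zffoi] -> 10 lines: hjt slost zffoi dmi wudwh oitmg ctdrd tvkcp jag mma
Hunk 6: at line 5 remove [oitmg,ctdrd,tvkcp] add [kqp,xka,qdaei] -> 10 lines: hjt slost zffoi dmi wudwh kqp xka qdaei jag mma

Answer: hjt
slost
zffoi
dmi
wudwh
kqp
xka
qdaei
jag
mma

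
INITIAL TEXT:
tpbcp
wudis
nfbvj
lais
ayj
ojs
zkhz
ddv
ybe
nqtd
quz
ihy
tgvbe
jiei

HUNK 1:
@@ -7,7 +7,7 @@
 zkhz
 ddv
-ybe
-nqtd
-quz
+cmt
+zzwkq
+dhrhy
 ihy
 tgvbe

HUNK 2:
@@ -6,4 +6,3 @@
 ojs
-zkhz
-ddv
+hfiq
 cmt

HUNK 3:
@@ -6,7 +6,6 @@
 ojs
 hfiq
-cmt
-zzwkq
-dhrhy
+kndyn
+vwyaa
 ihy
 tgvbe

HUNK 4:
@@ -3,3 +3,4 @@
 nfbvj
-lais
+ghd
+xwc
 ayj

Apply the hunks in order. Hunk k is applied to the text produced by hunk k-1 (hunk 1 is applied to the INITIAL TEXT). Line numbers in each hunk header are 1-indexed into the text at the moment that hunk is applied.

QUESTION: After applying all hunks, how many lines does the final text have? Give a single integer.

Answer: 13

Derivation:
Hunk 1: at line 7 remove [ybe,nqtd,quz] add [cmt,zzwkq,dhrhy] -> 14 lines: tpbcp wudis nfbvj lais ayj ojs zkhz ddv cmt zzwkq dhrhy ihy tgvbe jiei
Hunk 2: at line 6 remove [zkhz,ddv] add [hfiq] -> 13 lines: tpbcp wudis nfbvj lais ayj ojs hfiq cmt zzwkq dhrhy ihy tgvbe jiei
Hunk 3: at line 6 remove [cmt,zzwkq,dhrhy] add [kndyn,vwyaa] -> 12 lines: tpbcp wudis nfbvj lais ayj ojs hfiq kndyn vwyaa ihy tgvbe jiei
Hunk 4: at line 3 remove [lais] add [ghd,xwc] -> 13 lines: tpbcp wudis nfbvj ghd xwc ayj ojs hfiq kndyn vwyaa ihy tgvbe jiei
Final line count: 13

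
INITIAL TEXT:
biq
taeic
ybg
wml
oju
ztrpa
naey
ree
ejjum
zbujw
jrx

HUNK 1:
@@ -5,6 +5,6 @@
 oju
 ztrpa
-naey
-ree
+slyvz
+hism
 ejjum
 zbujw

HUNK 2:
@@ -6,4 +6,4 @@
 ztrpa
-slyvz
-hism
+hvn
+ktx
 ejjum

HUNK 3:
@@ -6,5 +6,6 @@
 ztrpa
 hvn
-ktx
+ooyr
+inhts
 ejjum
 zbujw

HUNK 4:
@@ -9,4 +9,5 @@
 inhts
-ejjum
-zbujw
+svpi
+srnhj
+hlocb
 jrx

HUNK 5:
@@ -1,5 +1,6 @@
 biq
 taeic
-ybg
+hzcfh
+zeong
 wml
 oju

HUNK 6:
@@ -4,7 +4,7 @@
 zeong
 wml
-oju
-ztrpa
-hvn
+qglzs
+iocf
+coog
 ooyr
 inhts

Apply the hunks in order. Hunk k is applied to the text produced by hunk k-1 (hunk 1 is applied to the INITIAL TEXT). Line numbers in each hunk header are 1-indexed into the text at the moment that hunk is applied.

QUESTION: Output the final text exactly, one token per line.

Hunk 1: at line 5 remove [naey,ree] add [slyvz,hism] -> 11 lines: biq taeic ybg wml oju ztrpa slyvz hism ejjum zbujw jrx
Hunk 2: at line 6 remove [slyvz,hism] add [hvn,ktx] -> 11 lines: biq taeic ybg wml oju ztrpa hvn ktx ejjum zbujw jrx
Hunk 3: at line 6 remove [ktx] add [ooyr,inhts] -> 12 lines: biq taeic ybg wml oju ztrpa hvn ooyr inhts ejjum zbujw jrx
Hunk 4: at line 9 remove [ejjum,zbujw] add [svpi,srnhj,hlocb] -> 13 lines: biq taeic ybg wml oju ztrpa hvn ooyr inhts svpi srnhj hlocb jrx
Hunk 5: at line 1 remove [ybg] add [hzcfh,zeong] -> 14 lines: biq taeic hzcfh zeong wml oju ztrpa hvn ooyr inhts svpi srnhj hlocb jrx
Hunk 6: at line 4 remove [oju,ztrpa,hvn] add [qglzs,iocf,coog] -> 14 lines: biq taeic hzcfh zeong wml qglzs iocf coog ooyr inhts svpi srnhj hlocb jrx

Answer: biq
taeic
hzcfh
zeong
wml
qglzs
iocf
coog
ooyr
inhts
svpi
srnhj
hlocb
jrx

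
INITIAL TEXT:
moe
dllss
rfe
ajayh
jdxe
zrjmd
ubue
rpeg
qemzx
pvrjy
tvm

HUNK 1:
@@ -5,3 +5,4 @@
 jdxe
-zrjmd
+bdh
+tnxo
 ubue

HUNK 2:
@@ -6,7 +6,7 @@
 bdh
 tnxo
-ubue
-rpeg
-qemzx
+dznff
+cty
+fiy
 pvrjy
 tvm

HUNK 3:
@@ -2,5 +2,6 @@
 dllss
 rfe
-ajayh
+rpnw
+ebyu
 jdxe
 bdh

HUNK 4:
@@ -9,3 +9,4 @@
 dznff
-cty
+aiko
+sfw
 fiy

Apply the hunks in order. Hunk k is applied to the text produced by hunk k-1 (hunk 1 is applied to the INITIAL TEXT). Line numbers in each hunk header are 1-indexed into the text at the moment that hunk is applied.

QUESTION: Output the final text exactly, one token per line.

Hunk 1: at line 5 remove [zrjmd] add [bdh,tnxo] -> 12 lines: moe dllss rfe ajayh jdxe bdh tnxo ubue rpeg qemzx pvrjy tvm
Hunk 2: at line 6 remove [ubue,rpeg,qemzx] add [dznff,cty,fiy] -> 12 lines: moe dllss rfe ajayh jdxe bdh tnxo dznff cty fiy pvrjy tvm
Hunk 3: at line 2 remove [ajayh] add [rpnw,ebyu] -> 13 lines: moe dllss rfe rpnw ebyu jdxe bdh tnxo dznff cty fiy pvrjy tvm
Hunk 4: at line 9 remove [cty] add [aiko,sfw] -> 14 lines: moe dllss rfe rpnw ebyu jdxe bdh tnxo dznff aiko sfw fiy pvrjy tvm

Answer: moe
dllss
rfe
rpnw
ebyu
jdxe
bdh
tnxo
dznff
aiko
sfw
fiy
pvrjy
tvm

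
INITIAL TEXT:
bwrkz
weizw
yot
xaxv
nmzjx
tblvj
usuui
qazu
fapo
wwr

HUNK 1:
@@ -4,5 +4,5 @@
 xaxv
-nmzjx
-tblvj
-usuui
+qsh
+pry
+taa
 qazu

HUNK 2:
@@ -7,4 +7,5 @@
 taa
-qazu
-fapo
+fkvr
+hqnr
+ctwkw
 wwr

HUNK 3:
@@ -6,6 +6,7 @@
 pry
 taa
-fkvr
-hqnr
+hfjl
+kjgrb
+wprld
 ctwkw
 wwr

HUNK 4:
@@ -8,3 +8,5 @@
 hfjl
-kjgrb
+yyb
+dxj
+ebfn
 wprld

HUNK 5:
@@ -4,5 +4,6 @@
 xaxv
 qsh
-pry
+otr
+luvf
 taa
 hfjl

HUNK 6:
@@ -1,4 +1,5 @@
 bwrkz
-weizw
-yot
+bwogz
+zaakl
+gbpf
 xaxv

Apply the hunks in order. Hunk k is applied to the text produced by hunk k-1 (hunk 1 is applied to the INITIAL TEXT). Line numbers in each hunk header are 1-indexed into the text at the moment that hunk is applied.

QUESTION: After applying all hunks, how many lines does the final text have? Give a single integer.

Hunk 1: at line 4 remove [nmzjx,tblvj,usuui] add [qsh,pry,taa] -> 10 lines: bwrkz weizw yot xaxv qsh pry taa qazu fapo wwr
Hunk 2: at line 7 remove [qazu,fapo] add [fkvr,hqnr,ctwkw] -> 11 lines: bwrkz weizw yot xaxv qsh pry taa fkvr hqnr ctwkw wwr
Hunk 3: at line 6 remove [fkvr,hqnr] add [hfjl,kjgrb,wprld] -> 12 lines: bwrkz weizw yot xaxv qsh pry taa hfjl kjgrb wprld ctwkw wwr
Hunk 4: at line 8 remove [kjgrb] add [yyb,dxj,ebfn] -> 14 lines: bwrkz weizw yot xaxv qsh pry taa hfjl yyb dxj ebfn wprld ctwkw wwr
Hunk 5: at line 4 remove [pry] add [otr,luvf] -> 15 lines: bwrkz weizw yot xaxv qsh otr luvf taa hfjl yyb dxj ebfn wprld ctwkw wwr
Hunk 6: at line 1 remove [weizw,yot] add [bwogz,zaakl,gbpf] -> 16 lines: bwrkz bwogz zaakl gbpf xaxv qsh otr luvf taa hfjl yyb dxj ebfn wprld ctwkw wwr
Final line count: 16

Answer: 16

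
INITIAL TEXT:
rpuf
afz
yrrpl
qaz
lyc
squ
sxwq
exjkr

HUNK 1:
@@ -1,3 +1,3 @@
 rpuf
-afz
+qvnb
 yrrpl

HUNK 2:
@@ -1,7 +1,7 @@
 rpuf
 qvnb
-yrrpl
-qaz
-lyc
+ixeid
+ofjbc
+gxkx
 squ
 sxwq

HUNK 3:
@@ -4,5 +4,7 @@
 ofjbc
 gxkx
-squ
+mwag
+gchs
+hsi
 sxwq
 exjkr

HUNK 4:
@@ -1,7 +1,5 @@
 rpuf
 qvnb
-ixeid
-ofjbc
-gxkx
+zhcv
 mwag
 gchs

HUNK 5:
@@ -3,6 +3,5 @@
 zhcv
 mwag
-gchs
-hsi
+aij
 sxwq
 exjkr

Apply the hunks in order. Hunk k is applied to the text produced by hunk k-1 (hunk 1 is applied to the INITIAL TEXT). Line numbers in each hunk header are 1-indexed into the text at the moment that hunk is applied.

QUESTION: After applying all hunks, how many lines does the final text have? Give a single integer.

Hunk 1: at line 1 remove [afz] add [qvnb] -> 8 lines: rpuf qvnb yrrpl qaz lyc squ sxwq exjkr
Hunk 2: at line 1 remove [yrrpl,qaz,lyc] add [ixeid,ofjbc,gxkx] -> 8 lines: rpuf qvnb ixeid ofjbc gxkx squ sxwq exjkr
Hunk 3: at line 4 remove [squ] add [mwag,gchs,hsi] -> 10 lines: rpuf qvnb ixeid ofjbc gxkx mwag gchs hsi sxwq exjkr
Hunk 4: at line 1 remove [ixeid,ofjbc,gxkx] add [zhcv] -> 8 lines: rpuf qvnb zhcv mwag gchs hsi sxwq exjkr
Hunk 5: at line 3 remove [gchs,hsi] add [aij] -> 7 lines: rpuf qvnb zhcv mwag aij sxwq exjkr
Final line count: 7

Answer: 7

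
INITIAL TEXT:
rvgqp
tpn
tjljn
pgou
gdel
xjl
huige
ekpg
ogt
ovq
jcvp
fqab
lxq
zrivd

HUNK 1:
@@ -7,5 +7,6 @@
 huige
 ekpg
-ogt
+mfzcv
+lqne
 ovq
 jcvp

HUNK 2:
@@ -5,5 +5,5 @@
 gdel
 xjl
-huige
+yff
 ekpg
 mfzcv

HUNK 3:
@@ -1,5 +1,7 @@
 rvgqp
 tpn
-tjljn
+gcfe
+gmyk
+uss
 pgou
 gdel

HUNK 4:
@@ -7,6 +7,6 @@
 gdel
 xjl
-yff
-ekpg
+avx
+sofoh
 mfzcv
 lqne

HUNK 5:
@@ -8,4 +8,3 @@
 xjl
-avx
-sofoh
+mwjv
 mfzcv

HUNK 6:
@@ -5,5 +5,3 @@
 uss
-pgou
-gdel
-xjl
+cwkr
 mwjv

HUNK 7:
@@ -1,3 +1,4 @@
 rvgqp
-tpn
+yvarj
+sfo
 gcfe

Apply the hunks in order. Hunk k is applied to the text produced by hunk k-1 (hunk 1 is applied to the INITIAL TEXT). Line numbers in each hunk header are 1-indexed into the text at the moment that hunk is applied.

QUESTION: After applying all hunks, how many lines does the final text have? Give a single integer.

Answer: 15

Derivation:
Hunk 1: at line 7 remove [ogt] add [mfzcv,lqne] -> 15 lines: rvgqp tpn tjljn pgou gdel xjl huige ekpg mfzcv lqne ovq jcvp fqab lxq zrivd
Hunk 2: at line 5 remove [huige] add [yff] -> 15 lines: rvgqp tpn tjljn pgou gdel xjl yff ekpg mfzcv lqne ovq jcvp fqab lxq zrivd
Hunk 3: at line 1 remove [tjljn] add [gcfe,gmyk,uss] -> 17 lines: rvgqp tpn gcfe gmyk uss pgou gdel xjl yff ekpg mfzcv lqne ovq jcvp fqab lxq zrivd
Hunk 4: at line 7 remove [yff,ekpg] add [avx,sofoh] -> 17 lines: rvgqp tpn gcfe gmyk uss pgou gdel xjl avx sofoh mfzcv lqne ovq jcvp fqab lxq zrivd
Hunk 5: at line 8 remove [avx,sofoh] add [mwjv] -> 16 lines: rvgqp tpn gcfe gmyk uss pgou gdel xjl mwjv mfzcv lqne ovq jcvp fqab lxq zrivd
Hunk 6: at line 5 remove [pgou,gdel,xjl] add [cwkr] -> 14 lines: rvgqp tpn gcfe gmyk uss cwkr mwjv mfzcv lqne ovq jcvp fqab lxq zrivd
Hunk 7: at line 1 remove [tpn] add [yvarj,sfo] -> 15 lines: rvgqp yvarj sfo gcfe gmyk uss cwkr mwjv mfzcv lqne ovq jcvp fqab lxq zrivd
Final line count: 15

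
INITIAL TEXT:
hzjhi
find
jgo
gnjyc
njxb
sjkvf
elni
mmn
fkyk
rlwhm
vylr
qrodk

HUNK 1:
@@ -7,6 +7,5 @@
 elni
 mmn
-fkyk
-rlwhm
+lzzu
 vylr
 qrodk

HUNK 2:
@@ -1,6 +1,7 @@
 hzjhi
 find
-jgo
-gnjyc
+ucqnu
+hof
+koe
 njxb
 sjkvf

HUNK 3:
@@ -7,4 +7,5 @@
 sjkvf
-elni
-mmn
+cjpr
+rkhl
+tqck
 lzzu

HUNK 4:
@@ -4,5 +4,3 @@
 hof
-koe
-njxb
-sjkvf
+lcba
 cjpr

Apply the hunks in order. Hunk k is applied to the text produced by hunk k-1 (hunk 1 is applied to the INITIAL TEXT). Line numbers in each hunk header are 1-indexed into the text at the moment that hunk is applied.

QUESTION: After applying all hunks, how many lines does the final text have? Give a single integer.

Answer: 11

Derivation:
Hunk 1: at line 7 remove [fkyk,rlwhm] add [lzzu] -> 11 lines: hzjhi find jgo gnjyc njxb sjkvf elni mmn lzzu vylr qrodk
Hunk 2: at line 1 remove [jgo,gnjyc] add [ucqnu,hof,koe] -> 12 lines: hzjhi find ucqnu hof koe njxb sjkvf elni mmn lzzu vylr qrodk
Hunk 3: at line 7 remove [elni,mmn] add [cjpr,rkhl,tqck] -> 13 lines: hzjhi find ucqnu hof koe njxb sjkvf cjpr rkhl tqck lzzu vylr qrodk
Hunk 4: at line 4 remove [koe,njxb,sjkvf] add [lcba] -> 11 lines: hzjhi find ucqnu hof lcba cjpr rkhl tqck lzzu vylr qrodk
Final line count: 11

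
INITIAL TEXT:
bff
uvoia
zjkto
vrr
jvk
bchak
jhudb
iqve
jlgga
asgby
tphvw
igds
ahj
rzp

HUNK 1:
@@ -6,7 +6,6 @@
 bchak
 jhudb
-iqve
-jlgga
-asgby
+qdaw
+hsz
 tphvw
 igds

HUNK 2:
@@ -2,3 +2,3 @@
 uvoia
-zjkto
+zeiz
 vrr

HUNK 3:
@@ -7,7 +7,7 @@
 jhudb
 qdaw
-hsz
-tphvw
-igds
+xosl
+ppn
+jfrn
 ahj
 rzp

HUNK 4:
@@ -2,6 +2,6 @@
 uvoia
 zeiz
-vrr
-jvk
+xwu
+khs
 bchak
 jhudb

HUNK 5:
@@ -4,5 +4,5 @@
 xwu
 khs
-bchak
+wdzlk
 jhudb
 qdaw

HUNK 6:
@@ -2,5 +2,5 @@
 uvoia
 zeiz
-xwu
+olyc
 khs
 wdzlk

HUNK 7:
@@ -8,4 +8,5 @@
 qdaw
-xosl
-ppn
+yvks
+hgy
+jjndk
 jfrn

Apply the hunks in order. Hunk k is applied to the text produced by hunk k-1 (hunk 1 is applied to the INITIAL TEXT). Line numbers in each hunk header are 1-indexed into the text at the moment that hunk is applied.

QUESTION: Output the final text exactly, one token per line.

Hunk 1: at line 6 remove [iqve,jlgga,asgby] add [qdaw,hsz] -> 13 lines: bff uvoia zjkto vrr jvk bchak jhudb qdaw hsz tphvw igds ahj rzp
Hunk 2: at line 2 remove [zjkto] add [zeiz] -> 13 lines: bff uvoia zeiz vrr jvk bchak jhudb qdaw hsz tphvw igds ahj rzp
Hunk 3: at line 7 remove [hsz,tphvw,igds] add [xosl,ppn,jfrn] -> 13 lines: bff uvoia zeiz vrr jvk bchak jhudb qdaw xosl ppn jfrn ahj rzp
Hunk 4: at line 2 remove [vrr,jvk] add [xwu,khs] -> 13 lines: bff uvoia zeiz xwu khs bchak jhudb qdaw xosl ppn jfrn ahj rzp
Hunk 5: at line 4 remove [bchak] add [wdzlk] -> 13 lines: bff uvoia zeiz xwu khs wdzlk jhudb qdaw xosl ppn jfrn ahj rzp
Hunk 6: at line 2 remove [xwu] add [olyc] -> 13 lines: bff uvoia zeiz olyc khs wdzlk jhudb qdaw xosl ppn jfrn ahj rzp
Hunk 7: at line 8 remove [xosl,ppn] add [yvks,hgy,jjndk] -> 14 lines: bff uvoia zeiz olyc khs wdzlk jhudb qdaw yvks hgy jjndk jfrn ahj rzp

Answer: bff
uvoia
zeiz
olyc
khs
wdzlk
jhudb
qdaw
yvks
hgy
jjndk
jfrn
ahj
rzp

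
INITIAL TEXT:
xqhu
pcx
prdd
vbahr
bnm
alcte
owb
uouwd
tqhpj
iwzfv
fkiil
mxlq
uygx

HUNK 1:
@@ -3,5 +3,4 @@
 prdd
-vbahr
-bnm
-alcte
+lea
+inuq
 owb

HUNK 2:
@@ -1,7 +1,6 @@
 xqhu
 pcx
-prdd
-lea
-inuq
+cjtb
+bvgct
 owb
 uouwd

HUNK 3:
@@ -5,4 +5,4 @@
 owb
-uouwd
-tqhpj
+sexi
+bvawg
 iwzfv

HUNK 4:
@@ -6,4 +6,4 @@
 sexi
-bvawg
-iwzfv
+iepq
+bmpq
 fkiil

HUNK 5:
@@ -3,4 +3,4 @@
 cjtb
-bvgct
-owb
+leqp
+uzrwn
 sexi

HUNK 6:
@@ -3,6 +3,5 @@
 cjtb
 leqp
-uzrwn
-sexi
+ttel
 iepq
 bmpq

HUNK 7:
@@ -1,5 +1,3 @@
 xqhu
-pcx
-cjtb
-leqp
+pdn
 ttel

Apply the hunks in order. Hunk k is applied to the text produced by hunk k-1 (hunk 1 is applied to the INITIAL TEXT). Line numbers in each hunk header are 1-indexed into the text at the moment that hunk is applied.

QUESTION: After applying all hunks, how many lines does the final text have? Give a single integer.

Answer: 8

Derivation:
Hunk 1: at line 3 remove [vbahr,bnm,alcte] add [lea,inuq] -> 12 lines: xqhu pcx prdd lea inuq owb uouwd tqhpj iwzfv fkiil mxlq uygx
Hunk 2: at line 1 remove [prdd,lea,inuq] add [cjtb,bvgct] -> 11 lines: xqhu pcx cjtb bvgct owb uouwd tqhpj iwzfv fkiil mxlq uygx
Hunk 3: at line 5 remove [uouwd,tqhpj] add [sexi,bvawg] -> 11 lines: xqhu pcx cjtb bvgct owb sexi bvawg iwzfv fkiil mxlq uygx
Hunk 4: at line 6 remove [bvawg,iwzfv] add [iepq,bmpq] -> 11 lines: xqhu pcx cjtb bvgct owb sexi iepq bmpq fkiil mxlq uygx
Hunk 5: at line 3 remove [bvgct,owb] add [leqp,uzrwn] -> 11 lines: xqhu pcx cjtb leqp uzrwn sexi iepq bmpq fkiil mxlq uygx
Hunk 6: at line 3 remove [uzrwn,sexi] add [ttel] -> 10 lines: xqhu pcx cjtb leqp ttel iepq bmpq fkiil mxlq uygx
Hunk 7: at line 1 remove [pcx,cjtb,leqp] add [pdn] -> 8 lines: xqhu pdn ttel iepq bmpq fkiil mxlq uygx
Final line count: 8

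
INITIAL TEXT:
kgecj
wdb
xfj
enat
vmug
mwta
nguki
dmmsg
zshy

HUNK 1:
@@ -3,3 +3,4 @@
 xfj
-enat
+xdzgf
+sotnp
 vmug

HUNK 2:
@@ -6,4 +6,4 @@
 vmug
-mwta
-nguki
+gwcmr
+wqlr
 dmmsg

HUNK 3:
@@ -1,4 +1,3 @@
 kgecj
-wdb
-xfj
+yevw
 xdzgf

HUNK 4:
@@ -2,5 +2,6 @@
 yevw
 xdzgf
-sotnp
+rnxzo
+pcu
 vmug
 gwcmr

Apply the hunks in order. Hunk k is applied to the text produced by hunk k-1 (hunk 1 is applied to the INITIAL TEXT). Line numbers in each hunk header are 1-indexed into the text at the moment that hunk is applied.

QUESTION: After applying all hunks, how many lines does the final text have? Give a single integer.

Answer: 10

Derivation:
Hunk 1: at line 3 remove [enat] add [xdzgf,sotnp] -> 10 lines: kgecj wdb xfj xdzgf sotnp vmug mwta nguki dmmsg zshy
Hunk 2: at line 6 remove [mwta,nguki] add [gwcmr,wqlr] -> 10 lines: kgecj wdb xfj xdzgf sotnp vmug gwcmr wqlr dmmsg zshy
Hunk 3: at line 1 remove [wdb,xfj] add [yevw] -> 9 lines: kgecj yevw xdzgf sotnp vmug gwcmr wqlr dmmsg zshy
Hunk 4: at line 2 remove [sotnp] add [rnxzo,pcu] -> 10 lines: kgecj yevw xdzgf rnxzo pcu vmug gwcmr wqlr dmmsg zshy
Final line count: 10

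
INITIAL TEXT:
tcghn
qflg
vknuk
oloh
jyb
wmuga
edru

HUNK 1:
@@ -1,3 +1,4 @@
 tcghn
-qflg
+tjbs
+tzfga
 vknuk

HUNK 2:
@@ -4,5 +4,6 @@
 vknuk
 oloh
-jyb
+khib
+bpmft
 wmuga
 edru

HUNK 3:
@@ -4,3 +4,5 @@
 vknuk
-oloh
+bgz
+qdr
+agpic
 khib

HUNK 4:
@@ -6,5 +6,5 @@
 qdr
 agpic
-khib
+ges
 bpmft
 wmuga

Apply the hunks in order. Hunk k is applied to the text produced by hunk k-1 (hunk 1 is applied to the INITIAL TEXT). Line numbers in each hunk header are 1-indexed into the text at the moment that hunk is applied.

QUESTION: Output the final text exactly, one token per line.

Answer: tcghn
tjbs
tzfga
vknuk
bgz
qdr
agpic
ges
bpmft
wmuga
edru

Derivation:
Hunk 1: at line 1 remove [qflg] add [tjbs,tzfga] -> 8 lines: tcghn tjbs tzfga vknuk oloh jyb wmuga edru
Hunk 2: at line 4 remove [jyb] add [khib,bpmft] -> 9 lines: tcghn tjbs tzfga vknuk oloh khib bpmft wmuga edru
Hunk 3: at line 4 remove [oloh] add [bgz,qdr,agpic] -> 11 lines: tcghn tjbs tzfga vknuk bgz qdr agpic khib bpmft wmuga edru
Hunk 4: at line 6 remove [khib] add [ges] -> 11 lines: tcghn tjbs tzfga vknuk bgz qdr agpic ges bpmft wmuga edru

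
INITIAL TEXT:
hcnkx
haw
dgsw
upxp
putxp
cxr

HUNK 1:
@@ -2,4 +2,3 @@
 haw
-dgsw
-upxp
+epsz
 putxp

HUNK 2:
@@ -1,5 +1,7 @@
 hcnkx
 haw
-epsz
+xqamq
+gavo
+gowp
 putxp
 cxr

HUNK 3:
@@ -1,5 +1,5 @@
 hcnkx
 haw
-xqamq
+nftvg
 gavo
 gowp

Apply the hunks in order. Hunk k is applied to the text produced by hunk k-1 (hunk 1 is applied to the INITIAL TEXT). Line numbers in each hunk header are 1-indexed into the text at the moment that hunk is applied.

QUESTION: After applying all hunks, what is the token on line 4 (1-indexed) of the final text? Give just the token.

Hunk 1: at line 2 remove [dgsw,upxp] add [epsz] -> 5 lines: hcnkx haw epsz putxp cxr
Hunk 2: at line 1 remove [epsz] add [xqamq,gavo,gowp] -> 7 lines: hcnkx haw xqamq gavo gowp putxp cxr
Hunk 3: at line 1 remove [xqamq] add [nftvg] -> 7 lines: hcnkx haw nftvg gavo gowp putxp cxr
Final line 4: gavo

Answer: gavo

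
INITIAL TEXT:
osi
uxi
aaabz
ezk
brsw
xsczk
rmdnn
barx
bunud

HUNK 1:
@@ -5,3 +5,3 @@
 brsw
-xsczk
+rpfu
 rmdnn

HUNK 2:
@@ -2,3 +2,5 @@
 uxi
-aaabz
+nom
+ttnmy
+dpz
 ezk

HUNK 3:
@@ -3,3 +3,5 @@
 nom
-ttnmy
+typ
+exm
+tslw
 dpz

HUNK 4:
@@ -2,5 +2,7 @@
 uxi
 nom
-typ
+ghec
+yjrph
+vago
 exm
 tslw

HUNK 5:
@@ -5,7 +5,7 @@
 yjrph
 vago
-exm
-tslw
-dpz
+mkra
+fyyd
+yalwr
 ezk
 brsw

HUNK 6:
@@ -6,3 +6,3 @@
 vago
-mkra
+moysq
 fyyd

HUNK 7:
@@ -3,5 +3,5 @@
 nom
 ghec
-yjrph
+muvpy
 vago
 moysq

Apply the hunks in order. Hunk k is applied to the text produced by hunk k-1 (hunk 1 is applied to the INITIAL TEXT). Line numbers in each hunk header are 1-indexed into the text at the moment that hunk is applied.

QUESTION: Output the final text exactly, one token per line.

Answer: osi
uxi
nom
ghec
muvpy
vago
moysq
fyyd
yalwr
ezk
brsw
rpfu
rmdnn
barx
bunud

Derivation:
Hunk 1: at line 5 remove [xsczk] add [rpfu] -> 9 lines: osi uxi aaabz ezk brsw rpfu rmdnn barx bunud
Hunk 2: at line 2 remove [aaabz] add [nom,ttnmy,dpz] -> 11 lines: osi uxi nom ttnmy dpz ezk brsw rpfu rmdnn barx bunud
Hunk 3: at line 3 remove [ttnmy] add [typ,exm,tslw] -> 13 lines: osi uxi nom typ exm tslw dpz ezk brsw rpfu rmdnn barx bunud
Hunk 4: at line 2 remove [typ] add [ghec,yjrph,vago] -> 15 lines: osi uxi nom ghec yjrph vago exm tslw dpz ezk brsw rpfu rmdnn barx bunud
Hunk 5: at line 5 remove [exm,tslw,dpz] add [mkra,fyyd,yalwr] -> 15 lines: osi uxi nom ghec yjrph vago mkra fyyd yalwr ezk brsw rpfu rmdnn barx bunud
Hunk 6: at line 6 remove [mkra] add [moysq] -> 15 lines: osi uxi nom ghec yjrph vago moysq fyyd yalwr ezk brsw rpfu rmdnn barx bunud
Hunk 7: at line 3 remove [yjrph] add [muvpy] -> 15 lines: osi uxi nom ghec muvpy vago moysq fyyd yalwr ezk brsw rpfu rmdnn barx bunud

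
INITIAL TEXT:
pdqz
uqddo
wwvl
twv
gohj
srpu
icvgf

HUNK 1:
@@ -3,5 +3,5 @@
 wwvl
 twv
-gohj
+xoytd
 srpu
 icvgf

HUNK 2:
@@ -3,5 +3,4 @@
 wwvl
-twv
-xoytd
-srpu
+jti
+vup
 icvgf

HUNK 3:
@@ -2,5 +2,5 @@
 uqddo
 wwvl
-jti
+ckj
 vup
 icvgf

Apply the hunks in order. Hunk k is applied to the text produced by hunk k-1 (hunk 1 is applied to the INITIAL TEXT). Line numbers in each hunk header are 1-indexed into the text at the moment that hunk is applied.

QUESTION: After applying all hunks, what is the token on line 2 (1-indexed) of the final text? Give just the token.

Answer: uqddo

Derivation:
Hunk 1: at line 3 remove [gohj] add [xoytd] -> 7 lines: pdqz uqddo wwvl twv xoytd srpu icvgf
Hunk 2: at line 3 remove [twv,xoytd,srpu] add [jti,vup] -> 6 lines: pdqz uqddo wwvl jti vup icvgf
Hunk 3: at line 2 remove [jti] add [ckj] -> 6 lines: pdqz uqddo wwvl ckj vup icvgf
Final line 2: uqddo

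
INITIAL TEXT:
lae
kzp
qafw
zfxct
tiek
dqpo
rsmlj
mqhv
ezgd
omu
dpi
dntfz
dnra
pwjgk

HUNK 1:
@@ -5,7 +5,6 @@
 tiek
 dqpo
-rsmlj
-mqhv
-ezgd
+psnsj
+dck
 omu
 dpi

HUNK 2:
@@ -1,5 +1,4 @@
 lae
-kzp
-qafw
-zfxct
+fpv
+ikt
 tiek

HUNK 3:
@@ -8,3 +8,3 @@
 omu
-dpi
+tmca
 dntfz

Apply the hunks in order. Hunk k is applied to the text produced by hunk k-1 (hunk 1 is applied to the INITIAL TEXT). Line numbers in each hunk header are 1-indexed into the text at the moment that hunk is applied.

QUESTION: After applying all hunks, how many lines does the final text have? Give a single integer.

Hunk 1: at line 5 remove [rsmlj,mqhv,ezgd] add [psnsj,dck] -> 13 lines: lae kzp qafw zfxct tiek dqpo psnsj dck omu dpi dntfz dnra pwjgk
Hunk 2: at line 1 remove [kzp,qafw,zfxct] add [fpv,ikt] -> 12 lines: lae fpv ikt tiek dqpo psnsj dck omu dpi dntfz dnra pwjgk
Hunk 3: at line 8 remove [dpi] add [tmca] -> 12 lines: lae fpv ikt tiek dqpo psnsj dck omu tmca dntfz dnra pwjgk
Final line count: 12

Answer: 12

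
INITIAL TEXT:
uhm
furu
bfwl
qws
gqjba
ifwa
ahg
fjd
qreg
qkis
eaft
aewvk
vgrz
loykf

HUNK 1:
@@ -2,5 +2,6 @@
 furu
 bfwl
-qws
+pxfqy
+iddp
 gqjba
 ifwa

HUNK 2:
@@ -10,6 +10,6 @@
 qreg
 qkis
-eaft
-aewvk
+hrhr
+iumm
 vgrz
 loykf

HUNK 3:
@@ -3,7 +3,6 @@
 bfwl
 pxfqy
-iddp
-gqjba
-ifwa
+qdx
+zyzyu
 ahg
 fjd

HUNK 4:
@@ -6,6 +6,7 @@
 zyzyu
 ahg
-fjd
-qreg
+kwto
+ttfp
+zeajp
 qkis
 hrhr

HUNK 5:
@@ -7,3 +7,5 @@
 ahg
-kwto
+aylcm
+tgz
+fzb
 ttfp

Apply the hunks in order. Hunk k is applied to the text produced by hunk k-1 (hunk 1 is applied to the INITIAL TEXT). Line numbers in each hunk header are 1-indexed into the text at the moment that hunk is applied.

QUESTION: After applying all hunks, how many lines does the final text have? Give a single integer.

Answer: 17

Derivation:
Hunk 1: at line 2 remove [qws] add [pxfqy,iddp] -> 15 lines: uhm furu bfwl pxfqy iddp gqjba ifwa ahg fjd qreg qkis eaft aewvk vgrz loykf
Hunk 2: at line 10 remove [eaft,aewvk] add [hrhr,iumm] -> 15 lines: uhm furu bfwl pxfqy iddp gqjba ifwa ahg fjd qreg qkis hrhr iumm vgrz loykf
Hunk 3: at line 3 remove [iddp,gqjba,ifwa] add [qdx,zyzyu] -> 14 lines: uhm furu bfwl pxfqy qdx zyzyu ahg fjd qreg qkis hrhr iumm vgrz loykf
Hunk 4: at line 6 remove [fjd,qreg] add [kwto,ttfp,zeajp] -> 15 lines: uhm furu bfwl pxfqy qdx zyzyu ahg kwto ttfp zeajp qkis hrhr iumm vgrz loykf
Hunk 5: at line 7 remove [kwto] add [aylcm,tgz,fzb] -> 17 lines: uhm furu bfwl pxfqy qdx zyzyu ahg aylcm tgz fzb ttfp zeajp qkis hrhr iumm vgrz loykf
Final line count: 17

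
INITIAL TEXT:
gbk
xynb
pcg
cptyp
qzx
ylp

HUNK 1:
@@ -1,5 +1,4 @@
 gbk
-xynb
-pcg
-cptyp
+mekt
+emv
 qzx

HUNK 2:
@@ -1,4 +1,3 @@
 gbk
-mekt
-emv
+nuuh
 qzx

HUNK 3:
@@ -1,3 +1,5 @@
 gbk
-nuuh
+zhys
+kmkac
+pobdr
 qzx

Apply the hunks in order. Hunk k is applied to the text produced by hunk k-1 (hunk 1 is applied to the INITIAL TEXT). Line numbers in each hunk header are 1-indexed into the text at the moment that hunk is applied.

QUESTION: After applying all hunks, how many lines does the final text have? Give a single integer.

Hunk 1: at line 1 remove [xynb,pcg,cptyp] add [mekt,emv] -> 5 lines: gbk mekt emv qzx ylp
Hunk 2: at line 1 remove [mekt,emv] add [nuuh] -> 4 lines: gbk nuuh qzx ylp
Hunk 3: at line 1 remove [nuuh] add [zhys,kmkac,pobdr] -> 6 lines: gbk zhys kmkac pobdr qzx ylp
Final line count: 6

Answer: 6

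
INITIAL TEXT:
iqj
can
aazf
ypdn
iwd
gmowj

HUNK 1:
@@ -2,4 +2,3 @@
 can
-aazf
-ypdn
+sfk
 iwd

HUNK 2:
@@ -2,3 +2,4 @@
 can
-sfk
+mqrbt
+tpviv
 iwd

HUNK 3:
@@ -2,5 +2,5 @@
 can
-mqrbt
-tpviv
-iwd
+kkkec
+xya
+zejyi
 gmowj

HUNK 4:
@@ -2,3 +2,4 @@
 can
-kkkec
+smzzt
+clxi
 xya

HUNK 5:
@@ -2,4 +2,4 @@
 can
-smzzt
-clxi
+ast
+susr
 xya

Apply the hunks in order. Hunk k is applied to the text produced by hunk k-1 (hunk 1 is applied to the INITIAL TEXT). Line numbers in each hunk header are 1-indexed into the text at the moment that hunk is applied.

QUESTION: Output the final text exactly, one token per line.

Hunk 1: at line 2 remove [aazf,ypdn] add [sfk] -> 5 lines: iqj can sfk iwd gmowj
Hunk 2: at line 2 remove [sfk] add [mqrbt,tpviv] -> 6 lines: iqj can mqrbt tpviv iwd gmowj
Hunk 3: at line 2 remove [mqrbt,tpviv,iwd] add [kkkec,xya,zejyi] -> 6 lines: iqj can kkkec xya zejyi gmowj
Hunk 4: at line 2 remove [kkkec] add [smzzt,clxi] -> 7 lines: iqj can smzzt clxi xya zejyi gmowj
Hunk 5: at line 2 remove [smzzt,clxi] add [ast,susr] -> 7 lines: iqj can ast susr xya zejyi gmowj

Answer: iqj
can
ast
susr
xya
zejyi
gmowj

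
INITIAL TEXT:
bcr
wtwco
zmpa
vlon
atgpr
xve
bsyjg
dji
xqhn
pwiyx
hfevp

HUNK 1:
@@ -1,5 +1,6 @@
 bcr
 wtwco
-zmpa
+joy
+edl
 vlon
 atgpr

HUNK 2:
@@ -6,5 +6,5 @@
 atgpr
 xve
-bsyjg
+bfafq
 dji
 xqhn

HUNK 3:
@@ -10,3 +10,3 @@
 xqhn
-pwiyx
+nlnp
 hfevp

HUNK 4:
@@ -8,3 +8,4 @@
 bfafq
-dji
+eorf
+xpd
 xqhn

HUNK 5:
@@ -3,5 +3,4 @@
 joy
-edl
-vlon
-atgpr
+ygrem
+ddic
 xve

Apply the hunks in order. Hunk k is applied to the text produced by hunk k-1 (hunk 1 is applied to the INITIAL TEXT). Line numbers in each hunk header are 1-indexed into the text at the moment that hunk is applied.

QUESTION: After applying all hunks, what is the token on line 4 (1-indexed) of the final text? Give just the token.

Answer: ygrem

Derivation:
Hunk 1: at line 1 remove [zmpa] add [joy,edl] -> 12 lines: bcr wtwco joy edl vlon atgpr xve bsyjg dji xqhn pwiyx hfevp
Hunk 2: at line 6 remove [bsyjg] add [bfafq] -> 12 lines: bcr wtwco joy edl vlon atgpr xve bfafq dji xqhn pwiyx hfevp
Hunk 3: at line 10 remove [pwiyx] add [nlnp] -> 12 lines: bcr wtwco joy edl vlon atgpr xve bfafq dji xqhn nlnp hfevp
Hunk 4: at line 8 remove [dji] add [eorf,xpd] -> 13 lines: bcr wtwco joy edl vlon atgpr xve bfafq eorf xpd xqhn nlnp hfevp
Hunk 5: at line 3 remove [edl,vlon,atgpr] add [ygrem,ddic] -> 12 lines: bcr wtwco joy ygrem ddic xve bfafq eorf xpd xqhn nlnp hfevp
Final line 4: ygrem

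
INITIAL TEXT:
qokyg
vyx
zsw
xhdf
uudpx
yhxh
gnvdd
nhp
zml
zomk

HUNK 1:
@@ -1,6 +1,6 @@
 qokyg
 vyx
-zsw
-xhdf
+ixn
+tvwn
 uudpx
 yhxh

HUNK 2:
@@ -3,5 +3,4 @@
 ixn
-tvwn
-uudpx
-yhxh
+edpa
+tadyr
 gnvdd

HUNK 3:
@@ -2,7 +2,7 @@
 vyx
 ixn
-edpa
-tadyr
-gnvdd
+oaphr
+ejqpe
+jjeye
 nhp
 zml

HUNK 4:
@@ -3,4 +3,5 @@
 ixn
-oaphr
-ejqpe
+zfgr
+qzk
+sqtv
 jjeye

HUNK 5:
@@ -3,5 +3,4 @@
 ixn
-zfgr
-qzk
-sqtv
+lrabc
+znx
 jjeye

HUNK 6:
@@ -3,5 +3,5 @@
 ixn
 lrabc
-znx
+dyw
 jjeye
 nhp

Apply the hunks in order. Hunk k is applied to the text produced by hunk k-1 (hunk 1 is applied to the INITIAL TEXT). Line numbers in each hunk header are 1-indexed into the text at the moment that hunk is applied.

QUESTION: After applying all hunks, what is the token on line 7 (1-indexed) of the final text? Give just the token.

Hunk 1: at line 1 remove [zsw,xhdf] add [ixn,tvwn] -> 10 lines: qokyg vyx ixn tvwn uudpx yhxh gnvdd nhp zml zomk
Hunk 2: at line 3 remove [tvwn,uudpx,yhxh] add [edpa,tadyr] -> 9 lines: qokyg vyx ixn edpa tadyr gnvdd nhp zml zomk
Hunk 3: at line 2 remove [edpa,tadyr,gnvdd] add [oaphr,ejqpe,jjeye] -> 9 lines: qokyg vyx ixn oaphr ejqpe jjeye nhp zml zomk
Hunk 4: at line 3 remove [oaphr,ejqpe] add [zfgr,qzk,sqtv] -> 10 lines: qokyg vyx ixn zfgr qzk sqtv jjeye nhp zml zomk
Hunk 5: at line 3 remove [zfgr,qzk,sqtv] add [lrabc,znx] -> 9 lines: qokyg vyx ixn lrabc znx jjeye nhp zml zomk
Hunk 6: at line 3 remove [znx] add [dyw] -> 9 lines: qokyg vyx ixn lrabc dyw jjeye nhp zml zomk
Final line 7: nhp

Answer: nhp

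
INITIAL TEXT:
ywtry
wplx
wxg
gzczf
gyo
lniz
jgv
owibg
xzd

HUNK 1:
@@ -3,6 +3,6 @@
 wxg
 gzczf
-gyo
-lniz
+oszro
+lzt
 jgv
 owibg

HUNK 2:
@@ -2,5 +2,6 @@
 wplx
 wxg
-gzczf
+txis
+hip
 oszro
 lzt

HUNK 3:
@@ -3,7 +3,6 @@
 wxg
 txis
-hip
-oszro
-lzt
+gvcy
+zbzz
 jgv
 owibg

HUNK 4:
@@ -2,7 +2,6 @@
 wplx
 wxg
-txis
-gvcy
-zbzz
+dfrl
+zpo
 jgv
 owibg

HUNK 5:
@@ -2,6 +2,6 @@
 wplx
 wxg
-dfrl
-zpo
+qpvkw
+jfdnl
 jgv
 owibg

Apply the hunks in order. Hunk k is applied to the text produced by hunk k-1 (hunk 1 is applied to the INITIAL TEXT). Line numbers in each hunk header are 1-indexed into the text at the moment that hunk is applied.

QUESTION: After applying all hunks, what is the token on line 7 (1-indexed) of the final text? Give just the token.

Answer: owibg

Derivation:
Hunk 1: at line 3 remove [gyo,lniz] add [oszro,lzt] -> 9 lines: ywtry wplx wxg gzczf oszro lzt jgv owibg xzd
Hunk 2: at line 2 remove [gzczf] add [txis,hip] -> 10 lines: ywtry wplx wxg txis hip oszro lzt jgv owibg xzd
Hunk 3: at line 3 remove [hip,oszro,lzt] add [gvcy,zbzz] -> 9 lines: ywtry wplx wxg txis gvcy zbzz jgv owibg xzd
Hunk 4: at line 2 remove [txis,gvcy,zbzz] add [dfrl,zpo] -> 8 lines: ywtry wplx wxg dfrl zpo jgv owibg xzd
Hunk 5: at line 2 remove [dfrl,zpo] add [qpvkw,jfdnl] -> 8 lines: ywtry wplx wxg qpvkw jfdnl jgv owibg xzd
Final line 7: owibg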